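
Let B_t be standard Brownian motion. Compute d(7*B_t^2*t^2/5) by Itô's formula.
d(7*B_t^2*t^2/5) = (7*t*(2*B_t^2 + t)/5) dt + (14*B_t*t^2/5) dB_t

Itô's formula for f(t, x): d f(t, B_t) = (f_t + (1/2) f_xx) dt + f_x dB_t. Compute partials of f(t, x) = 7*t^2*x^2/5:
  f_t(t,x)  = 14*t*x^2/5
  f_x(t,x)  = 14*t^2*x/5
  f_xx(t,x) = 14*t^2/5
Assemble drift = f_t + (1/2) f_xx = 7*t*(t + 2*x^2)/5 and diffusion = f_x = 14*t^2*x/5. Substituting x = B_t:
  d(7*B_t^2*t^2/5) = (7*t*(2*B_t^2 + t)/5) dt + (14*B_t*t^2/5) dB_t.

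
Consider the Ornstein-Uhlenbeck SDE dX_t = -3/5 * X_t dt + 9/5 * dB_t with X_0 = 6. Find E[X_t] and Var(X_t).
E[X_t] = 6*exp(-3*t/5); Var(X_t) = 27/10 - 27*exp(-6*t/5)/10

The OU SDE dX = -theta X dt + sigma dB admits the integrating factor exp(theta t): d(exp(theta t) X_t) = sigma exp(theta t) dB_t. Integrating from 0 to t:
  X_t = x_0 * exp(-theta t) + sigma * int_0^t exp(-theta (t-s)) dB_s.
The Itô integral has mean 0 and (by the Itô isometry) variance sigma^2 * int_0^t exp(-2 theta (t - s)) ds = sigma^2 * (1 - exp(-2 theta t)) / (2 theta).
With theta = 3/5, sigma = 9/5, x_0 = 6:
  E[X_t] = 6 * exp(-3/5 t) = 6*exp(-3*t/5)
  Var(X_t) = (9/5)^2 * (1 - exp(-2*3/5 t)) / (2 * 3/5) = 27/10 - 27*exp(-6*t/5)/10.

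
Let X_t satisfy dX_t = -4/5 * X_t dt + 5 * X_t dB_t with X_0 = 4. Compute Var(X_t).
Var(X_t) = (16*exp(25*t) - 16)*exp(-8*t/5)

For GBM dX = mu X dt + sigma X dB with X_0 = x_0, apply Itô to Y = log X: dY = (mu - sigma^2/2) dt + sigma dB, so Y_t = log(x_0) + (mu - sigma^2/2) t + sigma B_t and hence X_t = x_0 * exp((mu - sigma^2/2) t + sigma B_t).
With mu = -4/5, sigma = 5, x_0 = 4, this gives:
  X_t = 4 * exp((-133/10) * t + (5) * B_t).
Since sigma*B_t ~ Normal(0, sigma^2 t), E[exp(sigma*B_t)] = exp(sigma^2 t / 2); so E[X_t] = x_0 * exp((mu - sigma^2/2) t) * exp(sigma^2 t / 2) = x_0 * exp(mu t) = 4*exp(-4*t/5).
Var(X_t) = E[X_t^2] - (E[X_t])^2 = x_0^2 * exp(2 mu t) * (exp(sigma^2 t) - 1) = (16*exp(25*t) - 16)*exp(-8*t/5).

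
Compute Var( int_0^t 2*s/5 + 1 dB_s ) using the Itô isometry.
Var = t*(4*t^2 + 30*t + 75)/75

The Itô integral of a deterministic integrand f(s) has mean 0 because each increment f(s) * (B_{s+ds} - B_s) has mean 0. By the Itô isometry:
  Var( int_0^t f(s) dB_s ) = E[ (int_0^t f(s) dB_s)^2 ] = int_0^t f(s)^2 ds.
Here f(s) = 2*s/5 + 1, so f(s)^2 = (2*s + 5)^2/25. Integrate:
  int_0^t ((2*s + 5)^2/25) ds = t*(4*t^2 + 30*t + 75)/75.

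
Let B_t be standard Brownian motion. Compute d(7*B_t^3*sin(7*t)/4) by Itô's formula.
d(7*B_t^3*sin(7*t)/4) = (7*B_t*(7*B_t^2*cos(7*t) + 3*sin(7*t))/4) dt + (21*B_t^2*sin(7*t)/4) dB_t

Itô's formula for f(t, x): d f(t, B_t) = (f_t + (1/2) f_xx) dt + f_x dB_t. Compute partials of f(t, x) = 7*x^3*sin(7*t)/4:
  f_t(t,x)  = 49*x^3*cos(7*t)/4
  f_x(t,x)  = 21*x^2*sin(7*t)/4
  f_xx(t,x) = 21*x*sin(7*t)/2
Assemble drift = f_t + (1/2) f_xx = 7*x*(7*x^2*cos(7*t) + 3*sin(7*t))/4 and diffusion = f_x = 21*x^2*sin(7*t)/4. Substituting x = B_t:
  d(7*B_t^3*sin(7*t)/4) = (7*B_t*(7*B_t^2*cos(7*t) + 3*sin(7*t))/4) dt + (21*B_t^2*sin(7*t)/4) dB_t.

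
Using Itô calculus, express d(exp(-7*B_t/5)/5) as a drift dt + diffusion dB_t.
d(exp(-7*B_t/5)/5) = (49*exp(-7*B_t/5)/250) dt + (-7*exp(-7*B_t/5)/25) dB_t

Itô's formula for f(B_t) gives d f(B_t) = f'(B_t) dB_t + (1/2) f''(B_t) dt. Compute derivatives of f(x) = exp(-7*x/5)/5:
  f'(x)  = -7*exp(-7*x/5)/25
  f''(x) = 49*exp(-7*x/5)/125
Substitute x = B_t and multiply the f'' term by 1/2:
  drift     = (1/2) * (49*exp(-7*x/5)/125) evaluated at B_t = 49*exp(-7*B_t/5)/250
  diffusion = (-7*exp(-7*x/5)/25) evaluated at B_t = -7*exp(-7*B_t/5)/25
Therefore d(exp(-7*B_t/5)/5) = (49*exp(-7*B_t/5)/250) dt + (-7*exp(-7*B_t/5)/25) dB_t.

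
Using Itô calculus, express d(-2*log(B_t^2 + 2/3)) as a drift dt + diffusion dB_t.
d(-2*log(B_t^2 + 2/3)) = (6*(3*B_t^2 - 2)/(3*B_t^2 + 2)^2) dt + (-12*B_t/(3*B_t^2 + 2)) dB_t

Itô's formula for f(B_t) gives d f(B_t) = f'(B_t) dB_t + (1/2) f''(B_t) dt. Compute derivatives of f(x) = -2*log(x^2 + 2/3):
  f'(x)  = -12*x/(3*x^2 + 2)
  f''(x) = 12*(3*x^2 - 2)/(3*x^2 + 2)^2
Substitute x = B_t and multiply the f'' term by 1/2:
  drift     = (1/2) * (12*(3*x^2 - 2)/(3*x^2 + 2)^2) evaluated at B_t = 6*(3*B_t^2 - 2)/(3*B_t^2 + 2)^2
  diffusion = (-12*x/(3*x^2 + 2)) evaluated at B_t = -12*B_t/(3*B_t^2 + 2)
Therefore d(-2*log(B_t^2 + 2/3)) = (6*(3*B_t^2 - 2)/(3*B_t^2 + 2)^2) dt + (-12*B_t/(3*B_t^2 + 2)) dB_t.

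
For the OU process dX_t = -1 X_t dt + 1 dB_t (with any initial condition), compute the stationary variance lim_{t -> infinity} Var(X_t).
lim Var(X_t) = 1/2

The OU SDE dX = -theta X dt + sigma dB admits the integrating factor exp(theta t): d(exp(theta t) X_t) = sigma exp(theta t) dB_t. Integrating from 0 to t gives X_t = x_0 * exp(-theta t) + sigma * int_0^t exp(-theta (t-s)) dB_s for any initial x_0. The Itô integral has variance (by the Itô isometry) sigma^2 * int_0^t exp(-2 theta (t - s)) ds = sigma^2 * (1 - exp(-2 theta t)) / (2 theta), independent of x_0.
With theta = 1, sigma = 1:
  Var(X_t) = (1)^2 * (1 - exp(-2*1 t)) / (2 * 1) = 1/2 - exp(-2*t)/2.
As t -> infinity, exp(-2*1 t) -> 0, so the stationary variance is sigma^2 / (2 theta) = 1/2.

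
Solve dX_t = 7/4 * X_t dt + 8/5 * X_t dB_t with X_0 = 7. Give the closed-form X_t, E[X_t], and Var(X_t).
X_t = 7 * exp((47/100) t + (8/5) B_t); E[X_t] = 7*exp(7*t/4); Var(X_t) = 49*(exp(64*t/25) - 1)*exp(7*t/2)

For GBM dX = mu X dt + sigma X dB with X_0 = x_0, apply Itô to Y = log X: dY = (mu - sigma^2/2) dt + sigma dB, so Y_t = log(x_0) + (mu - sigma^2/2) t + sigma B_t and hence X_t = x_0 * exp((mu - sigma^2/2) t + sigma B_t).
With mu = 7/4, sigma = 8/5, x_0 = 7, this gives:
  X_t = 7 * exp((47/100) * t + (8/5) * B_t).
Since sigma*B_t ~ Normal(0, sigma^2 t), E[exp(sigma*B_t)] = exp(sigma^2 t / 2); so E[X_t] = x_0 * exp((mu - sigma^2/2) t) * exp(sigma^2 t / 2) = x_0 * exp(mu t) = 7*exp(7*t/4).
Var(X_t) = E[X_t^2] - (E[X_t])^2 = x_0^2 * exp(2 mu t) * (exp(sigma^2 t) - 1) = 49*(exp(64*t/25) - 1)*exp(7*t/2).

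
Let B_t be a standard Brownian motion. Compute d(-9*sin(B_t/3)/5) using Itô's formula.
d(-9*sin(B_t/3)/5) = (sin(B_t/3)/10) dt + (-3*cos(B_t/3)/5) dB_t

Itô's formula for f(B_t) gives d f(B_t) = f'(B_t) dB_t + (1/2) f''(B_t) dt. Compute derivatives of f(x) = -9*sin(x/3)/5:
  f'(x)  = -3*cos(x/3)/5
  f''(x) = sin(x/3)/5
Substitute x = B_t and multiply the f'' term by 1/2:
  drift     = (1/2) * (sin(x/3)/5) evaluated at B_t = sin(B_t/3)/10
  diffusion = (-3*cos(x/3)/5) evaluated at B_t = -3*cos(B_t/3)/5
Therefore d(-9*sin(B_t/3)/5) = (sin(B_t/3)/10) dt + (-3*cos(B_t/3)/5) dB_t.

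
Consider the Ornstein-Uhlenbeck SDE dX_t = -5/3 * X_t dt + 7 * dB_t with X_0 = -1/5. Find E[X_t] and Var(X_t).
E[X_t] = -exp(-5*t/3)/5; Var(X_t) = 147/10 - 147*exp(-10*t/3)/10

The OU SDE dX = -theta X dt + sigma dB admits the integrating factor exp(theta t): d(exp(theta t) X_t) = sigma exp(theta t) dB_t. Integrating from 0 to t:
  X_t = x_0 * exp(-theta t) + sigma * int_0^t exp(-theta (t-s)) dB_s.
The Itô integral has mean 0 and (by the Itô isometry) variance sigma^2 * int_0^t exp(-2 theta (t - s)) ds = sigma^2 * (1 - exp(-2 theta t)) / (2 theta).
With theta = 5/3, sigma = 7, x_0 = -1/5:
  E[X_t] = -1/5 * exp(-5/3 t) = -exp(-5*t/3)/5
  Var(X_t) = (7)^2 * (1 - exp(-2*5/3 t)) / (2 * 5/3) = 147/10 - 147*exp(-10*t/3)/10.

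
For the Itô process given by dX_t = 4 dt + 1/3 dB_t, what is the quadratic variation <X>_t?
<X>_t = t/9

For an Itô process dX_t = a(t) dt + b(t) dB_t, the quadratic variation is <X>_t = int_0^t b(s)^2 ds (the drift term does not contribute). Here b(s) = 1/3, so
  b(s)^2 = 1/9.
Integrating from 0 to t:
  <X>_t = int_0^t (1/9) ds = t/9.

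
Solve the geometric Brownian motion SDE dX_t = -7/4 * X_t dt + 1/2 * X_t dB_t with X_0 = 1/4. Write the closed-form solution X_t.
X_t = 1/4 * exp((-15/8) * t + (1/2) * B_t)

For GBM dX = mu X dt + sigma X dB with X_0 = x_0, apply Itô to Y = log X: dY = (mu - sigma^2/2) dt + sigma dB, so Y_t = log(x_0) + (mu - sigma^2/2) t + sigma B_t and hence X_t = x_0 * exp((mu - sigma^2/2) t + sigma B_t).
With mu = -7/4, sigma = 1/2, x_0 = 1/4, this gives:
  X_t = 1/4 * exp((-15/8) * t + (1/2) * B_t).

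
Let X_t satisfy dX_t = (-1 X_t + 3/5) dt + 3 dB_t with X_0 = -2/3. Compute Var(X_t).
Var(X_t) = 9/2 - 9*exp(-2*t)/2

The variance V(t) = Var(X_t) satisfies V'(t) = 2 a V(t) + c^2 with V(0) = 0 (drift coefficient is linear in X, diffusion is constant). With a = -1, c = 3, the solution is
  V(t) = (c^2 / (2 a)) * (exp(2 a t) - 1)
       = (3^2 / (2*(-1))) * (exp((-2) t) - 1)
       = 9/2 - 9*exp(-2*t)/2.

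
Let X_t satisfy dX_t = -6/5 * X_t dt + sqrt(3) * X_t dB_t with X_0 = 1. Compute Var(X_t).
Var(X_t) = (exp(3*t) - 1)*exp(-12*t/5)

For GBM dX = mu X dt + sigma X dB with X_0 = x_0, apply Itô to Y = log X: dY = (mu - sigma^2/2) dt + sigma dB, so Y_t = log(x_0) + (mu - sigma^2/2) t + sigma B_t and hence X_t = x_0 * exp((mu - sigma^2/2) t + sigma B_t).
With mu = -6/5, sigma = sqrt(3), x_0 = 1, this gives:
  X_t = 1 * exp((-27/10) * t + (sqrt(3)) * B_t).
Since sigma*B_t ~ Normal(0, sigma^2 t), E[exp(sigma*B_t)] = exp(sigma^2 t / 2); so E[X_t] = x_0 * exp((mu - sigma^2/2) t) * exp(sigma^2 t / 2) = x_0 * exp(mu t) = exp(-6*t/5).
Var(X_t) = E[X_t^2] - (E[X_t])^2 = x_0^2 * exp(2 mu t) * (exp(sigma^2 t) - 1) = (exp(3*t) - 1)*exp(-12*t/5).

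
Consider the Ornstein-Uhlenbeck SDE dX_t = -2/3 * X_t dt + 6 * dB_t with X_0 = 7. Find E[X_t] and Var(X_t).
E[X_t] = 7*exp(-2*t/3); Var(X_t) = 27 - 27*exp(-4*t/3)

The OU SDE dX = -theta X dt + sigma dB admits the integrating factor exp(theta t): d(exp(theta t) X_t) = sigma exp(theta t) dB_t. Integrating from 0 to t:
  X_t = x_0 * exp(-theta t) + sigma * int_0^t exp(-theta (t-s)) dB_s.
The Itô integral has mean 0 and (by the Itô isometry) variance sigma^2 * int_0^t exp(-2 theta (t - s)) ds = sigma^2 * (1 - exp(-2 theta t)) / (2 theta).
With theta = 2/3, sigma = 6, x_0 = 7:
  E[X_t] = 7 * exp(-2/3 t) = 7*exp(-2*t/3)
  Var(X_t) = (6)^2 * (1 - exp(-2*2/3 t)) / (2 * 2/3) = 27 - 27*exp(-4*t/3).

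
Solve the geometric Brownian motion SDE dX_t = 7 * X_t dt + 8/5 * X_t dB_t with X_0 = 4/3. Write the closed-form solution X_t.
X_t = 4/3 * exp((143/25) * t + (8/5) * B_t)

For GBM dX = mu X dt + sigma X dB with X_0 = x_0, apply Itô to Y = log X: dY = (mu - sigma^2/2) dt + sigma dB, so Y_t = log(x_0) + (mu - sigma^2/2) t + sigma B_t and hence X_t = x_0 * exp((mu - sigma^2/2) t + sigma B_t).
With mu = 7, sigma = 8/5, x_0 = 4/3, this gives:
  X_t = 4/3 * exp((143/25) * t + (8/5) * B_t).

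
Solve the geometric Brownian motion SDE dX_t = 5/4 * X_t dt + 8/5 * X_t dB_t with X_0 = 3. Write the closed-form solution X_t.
X_t = 3 * exp((-3/100) * t + (8/5) * B_t)

For GBM dX = mu X dt + sigma X dB with X_0 = x_0, apply Itô to Y = log X: dY = (mu - sigma^2/2) dt + sigma dB, so Y_t = log(x_0) + (mu - sigma^2/2) t + sigma B_t and hence X_t = x_0 * exp((mu - sigma^2/2) t + sigma B_t).
With mu = 5/4, sigma = 8/5, x_0 = 3, this gives:
  X_t = 3 * exp((-3/100) * t + (8/5) * B_t).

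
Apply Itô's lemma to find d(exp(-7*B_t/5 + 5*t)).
d(exp(-7*B_t/5 + 5*t)) = (299*exp(-7*B_t/5 + 5*t)/50) dt + (-7*exp(-7*B_t/5 + 5*t)/5) dB_t

Itô's formula for f(t, x): d f(t, B_t) = (f_t + (1/2) f_xx) dt + f_x dB_t. Compute partials of f(t, x) = exp(5*t - 7*x/5):
  f_t(t,x)  = 5*exp(5*t - 7*x/5)
  f_x(t,x)  = -7*exp(5*t - 7*x/5)/5
  f_xx(t,x) = 49*exp(5*t - 7*x/5)/25
Assemble drift = f_t + (1/2) f_xx = 299*exp(5*t - 7*x/5)/50 and diffusion = f_x = -7*exp(5*t - 7*x/5)/5. Substituting x = B_t:
  d(exp(-7*B_t/5 + 5*t)) = (299*exp(-7*B_t/5 + 5*t)/50) dt + (-7*exp(-7*B_t/5 + 5*t)/5) dB_t.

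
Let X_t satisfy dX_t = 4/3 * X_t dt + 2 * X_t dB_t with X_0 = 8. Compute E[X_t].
E[X_t] = 8*exp(4*t/3)

For GBM dX = mu X dt + sigma X dB with X_0 = x_0, apply Itô to Y = log X: dY = (mu - sigma^2/2) dt + sigma dB, so Y_t = log(x_0) + (mu - sigma^2/2) t + sigma B_t and hence X_t = x_0 * exp((mu - sigma^2/2) t + sigma B_t).
With mu = 4/3, sigma = 2, x_0 = 8, this gives:
  X_t = 8 * exp((-2/3) * t + (2) * B_t).
Since sigma*B_t ~ Normal(0, sigma^2 t), E[exp(sigma*B_t)] = exp(sigma^2 t / 2); so E[X_t] = x_0 * exp((mu - sigma^2/2) t) * exp(sigma^2 t / 2) = x_0 * exp(mu t) = 8*exp(4*t/3).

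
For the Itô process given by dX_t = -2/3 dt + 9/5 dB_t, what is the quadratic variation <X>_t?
<X>_t = 81*t/25

For an Itô process dX_t = a(t) dt + b(t) dB_t, the quadratic variation is <X>_t = int_0^t b(s)^2 ds (the drift term does not contribute). Here b(s) = 9/5, so
  b(s)^2 = 81/25.
Integrating from 0 to t:
  <X>_t = int_0^t (81/25) ds = 81*t/25.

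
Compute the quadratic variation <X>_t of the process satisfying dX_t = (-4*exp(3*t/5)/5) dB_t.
<X>_t = 8*exp(6*t/5)/15 - 8/15

For an Itô process dX_t = a(t) dt + b(t) dB_t, the quadratic variation is <X>_t = int_0^t b(s)^2 ds (the drift term does not contribute). Here b(s) = -4*exp(3*s/5)/5, so
  b(s)^2 = 16*exp(6*s/5)/25.
Integrating from 0 to t:
  <X>_t = int_0^t (16*exp(6*s/5)/25) ds = 8*exp(6*t/5)/15 - 8/15.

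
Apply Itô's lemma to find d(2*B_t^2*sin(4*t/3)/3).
d(2*B_t^2*sin(4*t/3)/3) = (8*B_t^2*cos(4*t/3)/9 + 2*sin(4*t/3)/3) dt + (4*B_t*sin(4*t/3)/3) dB_t

Itô's formula for f(t, x): d f(t, B_t) = (f_t + (1/2) f_xx) dt + f_x dB_t. Compute partials of f(t, x) = 2*x^2*sin(4*t/3)/3:
  f_t(t,x)  = 8*x^2*cos(4*t/3)/9
  f_x(t,x)  = 4*x*sin(4*t/3)/3
  f_xx(t,x) = 4*sin(4*t/3)/3
Assemble drift = f_t + (1/2) f_xx = 8*x^2*cos(4*t/3)/9 + 2*sin(4*t/3)/3 and diffusion = f_x = 4*x*sin(4*t/3)/3. Substituting x = B_t:
  d(2*B_t^2*sin(4*t/3)/3) = (8*B_t^2*cos(4*t/3)/9 + 2*sin(4*t/3)/3) dt + (4*B_t*sin(4*t/3)/3) dB_t.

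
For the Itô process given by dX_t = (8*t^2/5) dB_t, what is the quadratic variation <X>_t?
<X>_t = 64*t^5/125

For an Itô process dX_t = a(t) dt + b(t) dB_t, the quadratic variation is <X>_t = int_0^t b(s)^2 ds (the drift term does not contribute). Here b(s) = 8*s^2/5, so
  b(s)^2 = 64*s^4/25.
Integrating from 0 to t:
  <X>_t = int_0^t (64*s^4/25) ds = 64*t^5/125.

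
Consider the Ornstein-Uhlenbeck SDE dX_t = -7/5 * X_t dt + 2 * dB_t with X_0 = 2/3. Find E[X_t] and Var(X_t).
E[X_t] = 2*exp(-7*t/5)/3; Var(X_t) = 10/7 - 10*exp(-14*t/5)/7

The OU SDE dX = -theta X dt + sigma dB admits the integrating factor exp(theta t): d(exp(theta t) X_t) = sigma exp(theta t) dB_t. Integrating from 0 to t:
  X_t = x_0 * exp(-theta t) + sigma * int_0^t exp(-theta (t-s)) dB_s.
The Itô integral has mean 0 and (by the Itô isometry) variance sigma^2 * int_0^t exp(-2 theta (t - s)) ds = sigma^2 * (1 - exp(-2 theta t)) / (2 theta).
With theta = 7/5, sigma = 2, x_0 = 2/3:
  E[X_t] = 2/3 * exp(-7/5 t) = 2*exp(-7*t/5)/3
  Var(X_t) = (2)^2 * (1 - exp(-2*7/5 t)) / (2 * 7/5) = 10/7 - 10*exp(-14*t/5)/7.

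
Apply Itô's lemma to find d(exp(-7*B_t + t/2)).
d(exp(-7*B_t + t/2)) = (25*exp(-7*B_t + t/2)) dt + (-7*exp(-7*B_t + t/2)) dB_t

Itô's formula for f(t, x): d f(t, B_t) = (f_t + (1/2) f_xx) dt + f_x dB_t. Compute partials of f(t, x) = exp(t/2 - 7*x):
  f_t(t,x)  = exp(t/2 - 7*x)/2
  f_x(t,x)  = -7*exp(t/2 - 7*x)
  f_xx(t,x) = 49*exp(t/2 - 7*x)
Assemble drift = f_t + (1/2) f_xx = 25*exp(t/2 - 7*x) and diffusion = f_x = -7*exp(t/2 - 7*x). Substituting x = B_t:
  d(exp(-7*B_t + t/2)) = (25*exp(-7*B_t + t/2)) dt + (-7*exp(-7*B_t + t/2)) dB_t.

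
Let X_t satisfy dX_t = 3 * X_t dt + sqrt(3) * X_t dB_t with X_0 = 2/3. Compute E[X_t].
E[X_t] = 2*exp(3*t)/3

For GBM dX = mu X dt + sigma X dB with X_0 = x_0, apply Itô to Y = log X: dY = (mu - sigma^2/2) dt + sigma dB, so Y_t = log(x_0) + (mu - sigma^2/2) t + sigma B_t and hence X_t = x_0 * exp((mu - sigma^2/2) t + sigma B_t).
With mu = 3, sigma = sqrt(3), x_0 = 2/3, this gives:
  X_t = 2/3 * exp((3/2) * t + (sqrt(3)) * B_t).
Since sigma*B_t ~ Normal(0, sigma^2 t), E[exp(sigma*B_t)] = exp(sigma^2 t / 2); so E[X_t] = x_0 * exp((mu - sigma^2/2) t) * exp(sigma^2 t / 2) = x_0 * exp(mu t) = 2*exp(3*t)/3.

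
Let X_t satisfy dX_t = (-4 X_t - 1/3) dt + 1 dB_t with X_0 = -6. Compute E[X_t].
E[X_t] = -1/12 - 71*exp(-4*t)/12

Taking expectations and using E[dB_t] = 0, the mean m(t) = E[X_t] satisfies the ODE m'(t) = a m(t) + b with m(0) = x_0. With a = -4, b = -1/3, x_0 = -6, the solution is
  m(t) = x_0 * exp(a t) + (b/a) * (exp(a t) - 1)
       = (-6) * exp((-4) t) + ((-1/3)/(-4)) * (exp((-4) t) - 1)
       = -1/12 - 71*exp(-4*t)/12.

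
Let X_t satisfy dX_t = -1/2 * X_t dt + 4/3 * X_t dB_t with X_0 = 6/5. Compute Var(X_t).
Var(X_t) = (36*exp(16*t/9) - 36)*exp(-t)/25

For GBM dX = mu X dt + sigma X dB with X_0 = x_0, apply Itô to Y = log X: dY = (mu - sigma^2/2) dt + sigma dB, so Y_t = log(x_0) + (mu - sigma^2/2) t + sigma B_t and hence X_t = x_0 * exp((mu - sigma^2/2) t + sigma B_t).
With mu = -1/2, sigma = 4/3, x_0 = 6/5, this gives:
  X_t = 6/5 * exp((-25/18) * t + (4/3) * B_t).
Since sigma*B_t ~ Normal(0, sigma^2 t), E[exp(sigma*B_t)] = exp(sigma^2 t / 2); so E[X_t] = x_0 * exp((mu - sigma^2/2) t) * exp(sigma^2 t / 2) = x_0 * exp(mu t) = 6*exp(-t/2)/5.
Var(X_t) = E[X_t^2] - (E[X_t])^2 = x_0^2 * exp(2 mu t) * (exp(sigma^2 t) - 1) = (36*exp(16*t/9) - 36)*exp(-t)/25.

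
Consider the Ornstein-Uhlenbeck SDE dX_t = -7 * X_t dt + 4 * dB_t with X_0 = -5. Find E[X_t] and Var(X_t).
E[X_t] = -5*exp(-7*t); Var(X_t) = 8/7 - 8*exp(-14*t)/7

The OU SDE dX = -theta X dt + sigma dB admits the integrating factor exp(theta t): d(exp(theta t) X_t) = sigma exp(theta t) dB_t. Integrating from 0 to t:
  X_t = x_0 * exp(-theta t) + sigma * int_0^t exp(-theta (t-s)) dB_s.
The Itô integral has mean 0 and (by the Itô isometry) variance sigma^2 * int_0^t exp(-2 theta (t - s)) ds = sigma^2 * (1 - exp(-2 theta t)) / (2 theta).
With theta = 7, sigma = 4, x_0 = -5:
  E[X_t] = -5 * exp(-7 t) = -5*exp(-7*t)
  Var(X_t) = (4)^2 * (1 - exp(-2*7 t)) / (2 * 7) = 8/7 - 8*exp(-14*t)/7.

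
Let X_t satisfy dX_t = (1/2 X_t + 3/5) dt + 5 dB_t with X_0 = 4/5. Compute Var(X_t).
Var(X_t) = 25*exp(t) - 25

The variance V(t) = Var(X_t) satisfies V'(t) = 2 a V(t) + c^2 with V(0) = 0 (drift coefficient is linear in X, diffusion is constant). With a = 1/2, c = 5, the solution is
  V(t) = (c^2 / (2 a)) * (exp(2 a t) - 1)
       = (5^2 / (2*(1/2))) * (exp(1 t) - 1)
       = 25*exp(t) - 25.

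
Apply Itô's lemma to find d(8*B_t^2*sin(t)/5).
d(8*B_t^2*sin(t)/5) = (8*B_t^2*cos(t)/5 + 8*sin(t)/5) dt + (16*B_t*sin(t)/5) dB_t

Itô's formula for f(t, x): d f(t, B_t) = (f_t + (1/2) f_xx) dt + f_x dB_t. Compute partials of f(t, x) = 8*x^2*sin(t)/5:
  f_t(t,x)  = 8*x^2*cos(t)/5
  f_x(t,x)  = 16*x*sin(t)/5
  f_xx(t,x) = 16*sin(t)/5
Assemble drift = f_t + (1/2) f_xx = 8*x^2*cos(t)/5 + 8*sin(t)/5 and diffusion = f_x = 16*x*sin(t)/5. Substituting x = B_t:
  d(8*B_t^2*sin(t)/5) = (8*B_t^2*cos(t)/5 + 8*sin(t)/5) dt + (16*B_t*sin(t)/5) dB_t.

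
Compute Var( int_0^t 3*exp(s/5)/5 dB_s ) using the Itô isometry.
Var = 9*exp(2*t/5)/10 - 9/10

The Itô integral of a deterministic integrand f(s) has mean 0 because each increment f(s) * (B_{s+ds} - B_s) has mean 0. By the Itô isometry:
  Var( int_0^t f(s) dB_s ) = E[ (int_0^t f(s) dB_s)^2 ] = int_0^t f(s)^2 ds.
Here f(s) = 3*exp(s/5)/5, so f(s)^2 = 9*exp(2*s/5)/25. Integrate:
  int_0^t (9*exp(2*s/5)/25) ds = 9*exp(2*t/5)/10 - 9/10.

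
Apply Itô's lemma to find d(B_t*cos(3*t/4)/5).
d(B_t*cos(3*t/4)/5) = (-3*B_t*sin(3*t/4)/20) dt + (cos(3*t/4)/5) dB_t

Itô's formula for f(t, x): d f(t, B_t) = (f_t + (1/2) f_xx) dt + f_x dB_t. Compute partials of f(t, x) = x*cos(3*t/4)/5:
  f_t(t,x)  = -3*x*sin(3*t/4)/20
  f_x(t,x)  = cos(3*t/4)/5
  f_xx(t,x) = 0
Assemble drift = f_t + (1/2) f_xx = -3*x*sin(3*t/4)/20 and diffusion = f_x = cos(3*t/4)/5. Substituting x = B_t:
  d(B_t*cos(3*t/4)/5) = (-3*B_t*sin(3*t/4)/20) dt + (cos(3*t/4)/5) dB_t.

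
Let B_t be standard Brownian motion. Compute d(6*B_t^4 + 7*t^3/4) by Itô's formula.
d(6*B_t^4 + 7*t^3/4) = (36*B_t^2 + 21*t^2/4) dt + (24*B_t^3) dB_t

Itô's formula for f(t, x): d f(t, B_t) = (f_t + (1/2) f_xx) dt + f_x dB_t. Compute partials of f(t, x) = 7*t^3/4 + 6*x^4:
  f_t(t,x)  = 21*t^2/4
  f_x(t,x)  = 24*x^3
  f_xx(t,x) = 72*x^2
Assemble drift = f_t + (1/2) f_xx = 21*t^2/4 + 36*x^2 and diffusion = f_x = 24*x^3. Substituting x = B_t:
  d(6*B_t^4 + 7*t^3/4) = (36*B_t^2 + 21*t^2/4) dt + (24*B_t^3) dB_t.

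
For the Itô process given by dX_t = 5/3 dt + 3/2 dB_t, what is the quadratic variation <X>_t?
<X>_t = 9*t/4

For an Itô process dX_t = a(t) dt + b(t) dB_t, the quadratic variation is <X>_t = int_0^t b(s)^2 ds (the drift term does not contribute). Here b(s) = 3/2, so
  b(s)^2 = 9/4.
Integrating from 0 to t:
  <X>_t = int_0^t (9/4) ds = 9*t/4.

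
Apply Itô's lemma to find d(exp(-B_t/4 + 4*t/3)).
d(exp(-B_t/4 + 4*t/3)) = (131*exp(-B_t/4 + 4*t/3)/96) dt + (-exp(-B_t/4 + 4*t/3)/4) dB_t

Itô's formula for f(t, x): d f(t, B_t) = (f_t + (1/2) f_xx) dt + f_x dB_t. Compute partials of f(t, x) = exp(4*t/3 - x/4):
  f_t(t,x)  = 4*exp(4*t/3 - x/4)/3
  f_x(t,x)  = -exp(4*t/3 - x/4)/4
  f_xx(t,x) = exp(4*t/3 - x/4)/16
Assemble drift = f_t + (1/2) f_xx = 131*exp(4*t/3 - x/4)/96 and diffusion = f_x = -exp(4*t/3 - x/4)/4. Substituting x = B_t:
  d(exp(-B_t/4 + 4*t/3)) = (131*exp(-B_t/4 + 4*t/3)/96) dt + (-exp(-B_t/4 + 4*t/3)/4) dB_t.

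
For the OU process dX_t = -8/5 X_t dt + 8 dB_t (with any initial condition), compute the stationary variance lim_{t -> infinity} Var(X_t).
lim Var(X_t) = 20

The OU SDE dX = -theta X dt + sigma dB admits the integrating factor exp(theta t): d(exp(theta t) X_t) = sigma exp(theta t) dB_t. Integrating from 0 to t gives X_t = x_0 * exp(-theta t) + sigma * int_0^t exp(-theta (t-s)) dB_s for any initial x_0. The Itô integral has variance (by the Itô isometry) sigma^2 * int_0^t exp(-2 theta (t - s)) ds = sigma^2 * (1 - exp(-2 theta t)) / (2 theta), independent of x_0.
With theta = 8/5, sigma = 8:
  Var(X_t) = (8)^2 * (1 - exp(-2*8/5 t)) / (2 * 8/5) = 20 - 20*exp(-16*t/5).
As t -> infinity, exp(-2*8/5 t) -> 0, so the stationary variance is sigma^2 / (2 theta) = 20.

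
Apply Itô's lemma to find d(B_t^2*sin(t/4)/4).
d(B_t^2*sin(t/4)/4) = (B_t^2*cos(t/4)/16 + sin(t/4)/4) dt + (B_t*sin(t/4)/2) dB_t

Itô's formula for f(t, x): d f(t, B_t) = (f_t + (1/2) f_xx) dt + f_x dB_t. Compute partials of f(t, x) = x^2*sin(t/4)/4:
  f_t(t,x)  = x^2*cos(t/4)/16
  f_x(t,x)  = x*sin(t/4)/2
  f_xx(t,x) = sin(t/4)/2
Assemble drift = f_t + (1/2) f_xx = x^2*cos(t/4)/16 + sin(t/4)/4 and diffusion = f_x = x*sin(t/4)/2. Substituting x = B_t:
  d(B_t^2*sin(t/4)/4) = (B_t^2*cos(t/4)/16 + sin(t/4)/4) dt + (B_t*sin(t/4)/2) dB_t.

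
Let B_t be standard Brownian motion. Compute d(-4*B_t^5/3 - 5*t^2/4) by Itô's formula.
d(-4*B_t^5/3 - 5*t^2/4) = (-40*B_t^3/3 - 5*t/2) dt + (-20*B_t^4/3) dB_t

Itô's formula for f(t, x): d f(t, B_t) = (f_t + (1/2) f_xx) dt + f_x dB_t. Compute partials of f(t, x) = -5*t^2/4 - 4*x^5/3:
  f_t(t,x)  = -5*t/2
  f_x(t,x)  = -20*x^4/3
  f_xx(t,x) = -80*x^3/3
Assemble drift = f_t + (1/2) f_xx = -5*t/2 - 40*x^3/3 and diffusion = f_x = -20*x^4/3. Substituting x = B_t:
  d(-4*B_t^5/3 - 5*t^2/4) = (-40*B_t^3/3 - 5*t/2) dt + (-20*B_t^4/3) dB_t.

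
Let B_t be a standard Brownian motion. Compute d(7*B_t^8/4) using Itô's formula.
d(7*B_t^8/4) = (49*B_t^6) dt + (14*B_t^7) dB_t

Itô's formula for f(B_t) gives d f(B_t) = f'(B_t) dB_t + (1/2) f''(B_t) dt. Compute derivatives of f(x) = 7*x^8/4:
  f'(x)  = 14*x^7
  f''(x) = 98*x^6
Substitute x = B_t and multiply the f'' term by 1/2:
  drift     = (1/2) * (98*x^6) evaluated at B_t = 49*B_t^6
  diffusion = (14*x^7) evaluated at B_t = 14*B_t^7
Therefore d(7*B_t^8/4) = (49*B_t^6) dt + (14*B_t^7) dB_t.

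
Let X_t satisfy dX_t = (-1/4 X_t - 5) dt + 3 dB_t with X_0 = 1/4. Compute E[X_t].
E[X_t] = -20 + 81*exp(-t/4)/4

Taking expectations and using E[dB_t] = 0, the mean m(t) = E[X_t] satisfies the ODE m'(t) = a m(t) + b with m(0) = x_0. With a = -1/4, b = -5, x_0 = 1/4, the solution is
  m(t) = x_0 * exp(a t) + (b/a) * (exp(a t) - 1)
       = (1/4) * exp((-1/4) t) + ((-5)/(-1/4)) * (exp((-1/4) t) - 1)
       = -20 + 81*exp(-t/4)/4.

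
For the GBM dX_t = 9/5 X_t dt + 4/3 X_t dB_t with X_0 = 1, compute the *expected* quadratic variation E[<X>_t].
E[<X>_t] = 40*exp(242*t/45)/121 - 40/121

<X>_t = int_0^t ((4/3) * X_s)^2 ds. Taking expectation inside the integral: E[<X>_t] = (4/3)^2 * int_0^t E[X_s^2] ds. For GBM, E[X_s^2] = x_0^2 * exp((2 mu + sigma^2) s). Integrating:
  E[<X>_t] = (4/3)^2 * 1^2 * (exp((2*(9/5) + (4/3)^2) t) - 1) / (2*(9/5) + (4/3)^2)
           = (4/3)^2 * 1^2 * (exp((242/45) t) - 1) / (242/45) = 40*exp(242*t/45)/121 - 40/121.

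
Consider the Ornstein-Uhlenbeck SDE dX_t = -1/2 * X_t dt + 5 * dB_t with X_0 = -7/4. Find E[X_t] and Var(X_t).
E[X_t] = -7*exp(-t/2)/4; Var(X_t) = 25 - 25*exp(-t)

The OU SDE dX = -theta X dt + sigma dB admits the integrating factor exp(theta t): d(exp(theta t) X_t) = sigma exp(theta t) dB_t. Integrating from 0 to t:
  X_t = x_0 * exp(-theta t) + sigma * int_0^t exp(-theta (t-s)) dB_s.
The Itô integral has mean 0 and (by the Itô isometry) variance sigma^2 * int_0^t exp(-2 theta (t - s)) ds = sigma^2 * (1 - exp(-2 theta t)) / (2 theta).
With theta = 1/2, sigma = 5, x_0 = -7/4:
  E[X_t] = -7/4 * exp(-1/2 t) = -7*exp(-t/2)/4
  Var(X_t) = (5)^2 * (1 - exp(-2*1/2 t)) / (2 * 1/2) = 25 - 25*exp(-t).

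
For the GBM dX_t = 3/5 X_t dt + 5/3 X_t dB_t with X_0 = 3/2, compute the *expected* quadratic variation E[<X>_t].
E[<X>_t] = 1125*exp(179*t/45)/716 - 1125/716

<X>_t = int_0^t ((5/3) * X_s)^2 ds. Taking expectation inside the integral: E[<X>_t] = (5/3)^2 * int_0^t E[X_s^2] ds. For GBM, E[X_s^2] = x_0^2 * exp((2 mu + sigma^2) s). Integrating:
  E[<X>_t] = (5/3)^2 * (3/2)^2 * (exp((2*(3/5) + (5/3)^2) t) - 1) / (2*(3/5) + (5/3)^2)
           = (5/3)^2 * (3/2)^2 * (exp((179/45) t) - 1) / (179/45) = 1125*exp(179*t/45)/716 - 1125/716.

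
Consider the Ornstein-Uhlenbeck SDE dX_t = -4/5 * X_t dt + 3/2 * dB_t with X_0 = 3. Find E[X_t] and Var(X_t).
E[X_t] = 3*exp(-4*t/5); Var(X_t) = 45/32 - 45*exp(-8*t/5)/32

The OU SDE dX = -theta X dt + sigma dB admits the integrating factor exp(theta t): d(exp(theta t) X_t) = sigma exp(theta t) dB_t. Integrating from 0 to t:
  X_t = x_0 * exp(-theta t) + sigma * int_0^t exp(-theta (t-s)) dB_s.
The Itô integral has mean 0 and (by the Itô isometry) variance sigma^2 * int_0^t exp(-2 theta (t - s)) ds = sigma^2 * (1 - exp(-2 theta t)) / (2 theta).
With theta = 4/5, sigma = 3/2, x_0 = 3:
  E[X_t] = 3 * exp(-4/5 t) = 3*exp(-4*t/5)
  Var(X_t) = (3/2)^2 * (1 - exp(-2*4/5 t)) / (2 * 4/5) = 45/32 - 45*exp(-8*t/5)/32.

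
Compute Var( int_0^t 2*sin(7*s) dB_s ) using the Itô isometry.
Var = 2*t - sin(14*t)/7

The Itô integral of a deterministic integrand f(s) has mean 0 because each increment f(s) * (B_{s+ds} - B_s) has mean 0. By the Itô isometry:
  Var( int_0^t f(s) dB_s ) = E[ (int_0^t f(s) dB_s)^2 ] = int_0^t f(s)^2 ds.
Here f(s) = 2*sin(7*s), so f(s)^2 = 4*sin(7*s)^2. Integrate:
  int_0^t (4*sin(7*s)^2) ds = 2*t - sin(14*t)/7.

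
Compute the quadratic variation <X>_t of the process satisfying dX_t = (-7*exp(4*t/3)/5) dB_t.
<X>_t = 147*exp(8*t/3)/200 - 147/200

For an Itô process dX_t = a(t) dt + b(t) dB_t, the quadratic variation is <X>_t = int_0^t b(s)^2 ds (the drift term does not contribute). Here b(s) = -7*exp(4*s/3)/5, so
  b(s)^2 = 49*exp(8*s/3)/25.
Integrating from 0 to t:
  <X>_t = int_0^t (49*exp(8*s/3)/25) ds = 147*exp(8*t/3)/200 - 147/200.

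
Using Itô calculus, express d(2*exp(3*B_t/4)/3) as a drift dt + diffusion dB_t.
d(2*exp(3*B_t/4)/3) = (3*exp(3*B_t/4)/16) dt + (exp(3*B_t/4)/2) dB_t

Itô's formula for f(B_t) gives d f(B_t) = f'(B_t) dB_t + (1/2) f''(B_t) dt. Compute derivatives of f(x) = 2*exp(3*x/4)/3:
  f'(x)  = exp(3*x/4)/2
  f''(x) = 3*exp(3*x/4)/8
Substitute x = B_t and multiply the f'' term by 1/2:
  drift     = (1/2) * (3*exp(3*x/4)/8) evaluated at B_t = 3*exp(3*B_t/4)/16
  diffusion = (exp(3*x/4)/2) evaluated at B_t = exp(3*B_t/4)/2
Therefore d(2*exp(3*B_t/4)/3) = (3*exp(3*B_t/4)/16) dt + (exp(3*B_t/4)/2) dB_t.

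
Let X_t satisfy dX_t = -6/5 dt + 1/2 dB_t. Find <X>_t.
<X>_t = t/4

For an Itô process dX_t = a(t) dt + b(t) dB_t, the quadratic variation is <X>_t = int_0^t b(s)^2 ds (the drift term does not contribute). Here b(s) = 1/2, so
  b(s)^2 = 1/4.
Integrating from 0 to t:
  <X>_t = int_0^t (1/4) ds = t/4.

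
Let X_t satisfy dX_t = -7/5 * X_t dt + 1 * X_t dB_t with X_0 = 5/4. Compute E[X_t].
E[X_t] = 5*exp(-7*t/5)/4

For GBM dX = mu X dt + sigma X dB with X_0 = x_0, apply Itô to Y = log X: dY = (mu - sigma^2/2) dt + sigma dB, so Y_t = log(x_0) + (mu - sigma^2/2) t + sigma B_t and hence X_t = x_0 * exp((mu - sigma^2/2) t + sigma B_t).
With mu = -7/5, sigma = 1, x_0 = 5/4, this gives:
  X_t = 5/4 * exp((-19/10) * t + (1) * B_t).
Since sigma*B_t ~ Normal(0, sigma^2 t), E[exp(sigma*B_t)] = exp(sigma^2 t / 2); so E[X_t] = x_0 * exp((mu - sigma^2/2) t) * exp(sigma^2 t / 2) = x_0 * exp(mu t) = 5*exp(-7*t/5)/4.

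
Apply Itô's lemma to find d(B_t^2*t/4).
d(B_t^2*t/4) = (B_t^2/4 + t/4) dt + (B_t*t/2) dB_t

Itô's formula for f(t, x): d f(t, B_t) = (f_t + (1/2) f_xx) dt + f_x dB_t. Compute partials of f(t, x) = t*x^2/4:
  f_t(t,x)  = x^2/4
  f_x(t,x)  = t*x/2
  f_xx(t,x) = t/2
Assemble drift = f_t + (1/2) f_xx = t/4 + x^2/4 and diffusion = f_x = t*x/2. Substituting x = B_t:
  d(B_t^2*t/4) = (B_t^2/4 + t/4) dt + (B_t*t/2) dB_t.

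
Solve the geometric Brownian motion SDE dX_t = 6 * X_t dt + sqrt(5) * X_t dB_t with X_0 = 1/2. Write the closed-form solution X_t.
X_t = 1/2 * exp((7/2) * t + (sqrt(5)) * B_t)

For GBM dX = mu X dt + sigma X dB with X_0 = x_0, apply Itô to Y = log X: dY = (mu - sigma^2/2) dt + sigma dB, so Y_t = log(x_0) + (mu - sigma^2/2) t + sigma B_t and hence X_t = x_0 * exp((mu - sigma^2/2) t + sigma B_t).
With mu = 6, sigma = sqrt(5), x_0 = 1/2, this gives:
  X_t = 1/2 * exp((7/2) * t + (sqrt(5)) * B_t).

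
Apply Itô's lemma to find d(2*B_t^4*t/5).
d(2*B_t^4*t/5) = (2*B_t^2*(B_t^2 + 6*t)/5) dt + (8*B_t^3*t/5) dB_t

Itô's formula for f(t, x): d f(t, B_t) = (f_t + (1/2) f_xx) dt + f_x dB_t. Compute partials of f(t, x) = 2*t*x^4/5:
  f_t(t,x)  = 2*x^4/5
  f_x(t,x)  = 8*t*x^3/5
  f_xx(t,x) = 24*t*x^2/5
Assemble drift = f_t + (1/2) f_xx = 2*x^2*(6*t + x^2)/5 and diffusion = f_x = 8*t*x^3/5. Substituting x = B_t:
  d(2*B_t^4*t/5) = (2*B_t^2*(B_t^2 + 6*t)/5) dt + (8*B_t^3*t/5) dB_t.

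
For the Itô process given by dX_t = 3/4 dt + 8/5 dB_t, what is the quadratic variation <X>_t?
<X>_t = 64*t/25

For an Itô process dX_t = a(t) dt + b(t) dB_t, the quadratic variation is <X>_t = int_0^t b(s)^2 ds (the drift term does not contribute). Here b(s) = 8/5, so
  b(s)^2 = 64/25.
Integrating from 0 to t:
  <X>_t = int_0^t (64/25) ds = 64*t/25.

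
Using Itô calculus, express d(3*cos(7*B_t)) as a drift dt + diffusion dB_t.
d(3*cos(7*B_t)) = (-147*cos(7*B_t)/2) dt + (-21*sin(7*B_t)) dB_t

Itô's formula for f(B_t) gives d f(B_t) = f'(B_t) dB_t + (1/2) f''(B_t) dt. Compute derivatives of f(x) = 3*cos(7*x):
  f'(x)  = -21*sin(7*x)
  f''(x) = -147*cos(7*x)
Substitute x = B_t and multiply the f'' term by 1/2:
  drift     = (1/2) * (-147*cos(7*x)) evaluated at B_t = -147*cos(7*B_t)/2
  diffusion = (-21*sin(7*x)) evaluated at B_t = -21*sin(7*B_t)
Therefore d(3*cos(7*B_t)) = (-147*cos(7*B_t)/2) dt + (-21*sin(7*B_t)) dB_t.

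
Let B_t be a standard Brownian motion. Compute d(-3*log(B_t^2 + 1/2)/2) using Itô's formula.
d(-3*log(B_t^2 + 1/2)/2) = (3*(2*B_t^2 - 1)/(2*B_t^2 + 1)^2) dt + (-6*B_t/(2*B_t^2 + 1)) dB_t

Itô's formula for f(B_t) gives d f(B_t) = f'(B_t) dB_t + (1/2) f''(B_t) dt. Compute derivatives of f(x) = -3*log(x^2 + 1/2)/2:
  f'(x)  = -6*x/(2*x^2 + 1)
  f''(x) = 6*(2*x^2 - 1)/(2*x^2 + 1)^2
Substitute x = B_t and multiply the f'' term by 1/2:
  drift     = (1/2) * (6*(2*x^2 - 1)/(2*x^2 + 1)^2) evaluated at B_t = 3*(2*B_t^2 - 1)/(2*B_t^2 + 1)^2
  diffusion = (-6*x/(2*x^2 + 1)) evaluated at B_t = -6*B_t/(2*B_t^2 + 1)
Therefore d(-3*log(B_t^2 + 1/2)/2) = (3*(2*B_t^2 - 1)/(2*B_t^2 + 1)^2) dt + (-6*B_t/(2*B_t^2 + 1)) dB_t.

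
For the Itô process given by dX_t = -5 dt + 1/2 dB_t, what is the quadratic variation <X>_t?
<X>_t = t/4

For an Itô process dX_t = a(t) dt + b(t) dB_t, the quadratic variation is <X>_t = int_0^t b(s)^2 ds (the drift term does not contribute). Here b(s) = 1/2, so
  b(s)^2 = 1/4.
Integrating from 0 to t:
  <X>_t = int_0^t (1/4) ds = t/4.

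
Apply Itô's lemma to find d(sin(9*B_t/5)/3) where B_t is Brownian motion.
d(sin(9*B_t/5)/3) = (-27*sin(9*B_t/5)/50) dt + (3*cos(9*B_t/5)/5) dB_t

Itô's formula for f(B_t) gives d f(B_t) = f'(B_t) dB_t + (1/2) f''(B_t) dt. Compute derivatives of f(x) = sin(9*x/5)/3:
  f'(x)  = 3*cos(9*x/5)/5
  f''(x) = -27*sin(9*x/5)/25
Substitute x = B_t and multiply the f'' term by 1/2:
  drift     = (1/2) * (-27*sin(9*x/5)/25) evaluated at B_t = -27*sin(9*B_t/5)/50
  diffusion = (3*cos(9*x/5)/5) evaluated at B_t = 3*cos(9*B_t/5)/5
Therefore d(sin(9*B_t/5)/3) = (-27*sin(9*B_t/5)/50) dt + (3*cos(9*B_t/5)/5) dB_t.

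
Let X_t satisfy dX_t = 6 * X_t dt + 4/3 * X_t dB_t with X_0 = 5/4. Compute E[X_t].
E[X_t] = 5*exp(6*t)/4

For GBM dX = mu X dt + sigma X dB with X_0 = x_0, apply Itô to Y = log X: dY = (mu - sigma^2/2) dt + sigma dB, so Y_t = log(x_0) + (mu - sigma^2/2) t + sigma B_t and hence X_t = x_0 * exp((mu - sigma^2/2) t + sigma B_t).
With mu = 6, sigma = 4/3, x_0 = 5/4, this gives:
  X_t = 5/4 * exp((46/9) * t + (4/3) * B_t).
Since sigma*B_t ~ Normal(0, sigma^2 t), E[exp(sigma*B_t)] = exp(sigma^2 t / 2); so E[X_t] = x_0 * exp((mu - sigma^2/2) t) * exp(sigma^2 t / 2) = x_0 * exp(mu t) = 5*exp(6*t)/4.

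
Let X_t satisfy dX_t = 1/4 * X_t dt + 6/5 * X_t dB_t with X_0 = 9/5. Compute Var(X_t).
Var(X_t) = 81*(exp(36*t/25) - 1)*exp(t/2)/25

For GBM dX = mu X dt + sigma X dB with X_0 = x_0, apply Itô to Y = log X: dY = (mu - sigma^2/2) dt + sigma dB, so Y_t = log(x_0) + (mu - sigma^2/2) t + sigma B_t and hence X_t = x_0 * exp((mu - sigma^2/2) t + sigma B_t).
With mu = 1/4, sigma = 6/5, x_0 = 9/5, this gives:
  X_t = 9/5 * exp((-47/100) * t + (6/5) * B_t).
Since sigma*B_t ~ Normal(0, sigma^2 t), E[exp(sigma*B_t)] = exp(sigma^2 t / 2); so E[X_t] = x_0 * exp((mu - sigma^2/2) t) * exp(sigma^2 t / 2) = x_0 * exp(mu t) = 9*exp(t/4)/5.
Var(X_t) = E[X_t^2] - (E[X_t])^2 = x_0^2 * exp(2 mu t) * (exp(sigma^2 t) - 1) = 81*(exp(36*t/25) - 1)*exp(t/2)/25.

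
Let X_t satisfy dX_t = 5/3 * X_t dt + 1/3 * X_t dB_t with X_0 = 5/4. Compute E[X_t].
E[X_t] = 5*exp(5*t/3)/4

For GBM dX = mu X dt + sigma X dB with X_0 = x_0, apply Itô to Y = log X: dY = (mu - sigma^2/2) dt + sigma dB, so Y_t = log(x_0) + (mu - sigma^2/2) t + sigma B_t and hence X_t = x_0 * exp((mu - sigma^2/2) t + sigma B_t).
With mu = 5/3, sigma = 1/3, x_0 = 5/4, this gives:
  X_t = 5/4 * exp((29/18) * t + (1/3) * B_t).
Since sigma*B_t ~ Normal(0, sigma^2 t), E[exp(sigma*B_t)] = exp(sigma^2 t / 2); so E[X_t] = x_0 * exp((mu - sigma^2/2) t) * exp(sigma^2 t / 2) = x_0 * exp(mu t) = 5*exp(5*t/3)/4.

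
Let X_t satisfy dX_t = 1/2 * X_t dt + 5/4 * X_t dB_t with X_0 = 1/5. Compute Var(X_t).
Var(X_t) = (exp(25*t/16) - 1)*exp(t)/25

For GBM dX = mu X dt + sigma X dB with X_0 = x_0, apply Itô to Y = log X: dY = (mu - sigma^2/2) dt + sigma dB, so Y_t = log(x_0) + (mu - sigma^2/2) t + sigma B_t and hence X_t = x_0 * exp((mu - sigma^2/2) t + sigma B_t).
With mu = 1/2, sigma = 5/4, x_0 = 1/5, this gives:
  X_t = 1/5 * exp((-9/32) * t + (5/4) * B_t).
Since sigma*B_t ~ Normal(0, sigma^2 t), E[exp(sigma*B_t)] = exp(sigma^2 t / 2); so E[X_t] = x_0 * exp((mu - sigma^2/2) t) * exp(sigma^2 t / 2) = x_0 * exp(mu t) = exp(t/2)/5.
Var(X_t) = E[X_t^2] - (E[X_t])^2 = x_0^2 * exp(2 mu t) * (exp(sigma^2 t) - 1) = (exp(25*t/16) - 1)*exp(t)/25.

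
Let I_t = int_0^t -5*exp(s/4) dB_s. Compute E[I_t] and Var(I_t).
E[I_t] = 0; Var(I_t) = 50*exp(t/2) - 50

The Itô integral of a deterministic integrand f(s) has mean 0 because each increment f(s) * (B_{s+ds} - B_s) has mean 0. By the Itô isometry:
  Var( int_0^t f(s) dB_s ) = E[ (int_0^t f(s) dB_s)^2 ] = int_0^t f(s)^2 ds.
Here f(s) = -5*exp(s/4), so f(s)^2 = 25*exp(s/2). Integrate:
  int_0^t (25*exp(s/2)) ds = 50*exp(t/2) - 50.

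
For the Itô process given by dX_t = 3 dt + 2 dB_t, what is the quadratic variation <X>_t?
<X>_t = 4*t

For an Itô process dX_t = a(t) dt + b(t) dB_t, the quadratic variation is <X>_t = int_0^t b(s)^2 ds (the drift term does not contribute). Here b(s) = 2, so
  b(s)^2 = 4.
Integrating from 0 to t:
  <X>_t = int_0^t (4) ds = 4*t.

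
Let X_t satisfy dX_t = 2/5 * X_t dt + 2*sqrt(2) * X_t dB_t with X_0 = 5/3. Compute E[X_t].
E[X_t] = 5*exp(2*t/5)/3

For GBM dX = mu X dt + sigma X dB with X_0 = x_0, apply Itô to Y = log X: dY = (mu - sigma^2/2) dt + sigma dB, so Y_t = log(x_0) + (mu - sigma^2/2) t + sigma B_t and hence X_t = x_0 * exp((mu - sigma^2/2) t + sigma B_t).
With mu = 2/5, sigma = 2*sqrt(2), x_0 = 5/3, this gives:
  X_t = 5/3 * exp((-18/5) * t + (2*sqrt(2)) * B_t).
Since sigma*B_t ~ Normal(0, sigma^2 t), E[exp(sigma*B_t)] = exp(sigma^2 t / 2); so E[X_t] = x_0 * exp((mu - sigma^2/2) t) * exp(sigma^2 t / 2) = x_0 * exp(mu t) = 5*exp(2*t/5)/3.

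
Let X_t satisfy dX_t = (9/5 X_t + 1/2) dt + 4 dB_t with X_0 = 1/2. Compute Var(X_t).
Var(X_t) = 40*exp(18*t/5)/9 - 40/9

The variance V(t) = Var(X_t) satisfies V'(t) = 2 a V(t) + c^2 with V(0) = 0 (drift coefficient is linear in X, diffusion is constant). With a = 9/5, c = 4, the solution is
  V(t) = (c^2 / (2 a)) * (exp(2 a t) - 1)
       = (4^2 / (2*(9/5))) * (exp((18/5) t) - 1)
       = 40*exp(18*t/5)/9 - 40/9.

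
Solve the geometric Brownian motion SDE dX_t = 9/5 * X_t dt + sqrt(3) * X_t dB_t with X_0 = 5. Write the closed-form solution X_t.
X_t = 5 * exp((3/10) * t + (sqrt(3)) * B_t)

For GBM dX = mu X dt + sigma X dB with X_0 = x_0, apply Itô to Y = log X: dY = (mu - sigma^2/2) dt + sigma dB, so Y_t = log(x_0) + (mu - sigma^2/2) t + sigma B_t and hence X_t = x_0 * exp((mu - sigma^2/2) t + sigma B_t).
With mu = 9/5, sigma = sqrt(3), x_0 = 5, this gives:
  X_t = 5 * exp((3/10) * t + (sqrt(3)) * B_t).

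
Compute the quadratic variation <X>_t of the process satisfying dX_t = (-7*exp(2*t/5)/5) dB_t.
<X>_t = 49*exp(4*t/5)/20 - 49/20

For an Itô process dX_t = a(t) dt + b(t) dB_t, the quadratic variation is <X>_t = int_0^t b(s)^2 ds (the drift term does not contribute). Here b(s) = -7*exp(2*s/5)/5, so
  b(s)^2 = 49*exp(4*s/5)/25.
Integrating from 0 to t:
  <X>_t = int_0^t (49*exp(4*s/5)/25) ds = 49*exp(4*t/5)/20 - 49/20.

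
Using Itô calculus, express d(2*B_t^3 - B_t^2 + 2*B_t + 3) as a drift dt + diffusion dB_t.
d(2*B_t^3 - B_t^2 + 2*B_t + 3) = (6*B_t - 1) dt + (6*B_t^2 - 2*B_t + 2) dB_t

Itô's formula for f(B_t) gives d f(B_t) = f'(B_t) dB_t + (1/2) f''(B_t) dt. Compute derivatives of f(x) = 2*x^3 - x^2 + 2*x + 3:
  f'(x)  = 6*x^2 - 2*x + 2
  f''(x) = 12*x - 2
Substitute x = B_t and multiply the f'' term by 1/2:
  drift     = (1/2) * (12*x - 2) evaluated at B_t = 6*B_t - 1
  diffusion = (6*x^2 - 2*x + 2) evaluated at B_t = 6*B_t^2 - 2*B_t + 2
Therefore d(2*B_t^3 - B_t^2 + 2*B_t + 3) = (6*B_t - 1) dt + (6*B_t^2 - 2*B_t + 2) dB_t.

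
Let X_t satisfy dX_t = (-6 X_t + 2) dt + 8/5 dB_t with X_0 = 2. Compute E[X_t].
E[X_t] = 1/3 + 5*exp(-6*t)/3

Taking expectations and using E[dB_t] = 0, the mean m(t) = E[X_t] satisfies the ODE m'(t) = a m(t) + b with m(0) = x_0. With a = -6, b = 2, x_0 = 2, the solution is
  m(t) = x_0 * exp(a t) + (b/a) * (exp(a t) - 1)
       = 2 * exp((-6) t) + (2/(-6)) * (exp((-6) t) - 1)
       = 1/3 + 5*exp(-6*t)/3.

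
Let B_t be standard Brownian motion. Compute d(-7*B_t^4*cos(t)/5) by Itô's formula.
d(-7*B_t^4*cos(t)/5) = (7*B_t^2*(B_t^2*sin(t) - 6*cos(t))/5) dt + (-28*B_t^3*cos(t)/5) dB_t

Itô's formula for f(t, x): d f(t, B_t) = (f_t + (1/2) f_xx) dt + f_x dB_t. Compute partials of f(t, x) = -7*x^4*cos(t)/5:
  f_t(t,x)  = 7*x^4*sin(t)/5
  f_x(t,x)  = -28*x^3*cos(t)/5
  f_xx(t,x) = -84*x^2*cos(t)/5
Assemble drift = f_t + (1/2) f_xx = 7*x^2*(x^2*sin(t) - 6*cos(t))/5 and diffusion = f_x = -28*x^3*cos(t)/5. Substituting x = B_t:
  d(-7*B_t^4*cos(t)/5) = (7*B_t^2*(B_t^2*sin(t) - 6*cos(t))/5) dt + (-28*B_t^3*cos(t)/5) dB_t.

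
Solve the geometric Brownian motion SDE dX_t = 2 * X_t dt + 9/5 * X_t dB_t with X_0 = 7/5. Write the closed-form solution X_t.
X_t = 7/5 * exp((19/50) * t + (9/5) * B_t)

For GBM dX = mu X dt + sigma X dB with X_0 = x_0, apply Itô to Y = log X: dY = (mu - sigma^2/2) dt + sigma dB, so Y_t = log(x_0) + (mu - sigma^2/2) t + sigma B_t and hence X_t = x_0 * exp((mu - sigma^2/2) t + sigma B_t).
With mu = 2, sigma = 9/5, x_0 = 7/5, this gives:
  X_t = 7/5 * exp((19/50) * t + (9/5) * B_t).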